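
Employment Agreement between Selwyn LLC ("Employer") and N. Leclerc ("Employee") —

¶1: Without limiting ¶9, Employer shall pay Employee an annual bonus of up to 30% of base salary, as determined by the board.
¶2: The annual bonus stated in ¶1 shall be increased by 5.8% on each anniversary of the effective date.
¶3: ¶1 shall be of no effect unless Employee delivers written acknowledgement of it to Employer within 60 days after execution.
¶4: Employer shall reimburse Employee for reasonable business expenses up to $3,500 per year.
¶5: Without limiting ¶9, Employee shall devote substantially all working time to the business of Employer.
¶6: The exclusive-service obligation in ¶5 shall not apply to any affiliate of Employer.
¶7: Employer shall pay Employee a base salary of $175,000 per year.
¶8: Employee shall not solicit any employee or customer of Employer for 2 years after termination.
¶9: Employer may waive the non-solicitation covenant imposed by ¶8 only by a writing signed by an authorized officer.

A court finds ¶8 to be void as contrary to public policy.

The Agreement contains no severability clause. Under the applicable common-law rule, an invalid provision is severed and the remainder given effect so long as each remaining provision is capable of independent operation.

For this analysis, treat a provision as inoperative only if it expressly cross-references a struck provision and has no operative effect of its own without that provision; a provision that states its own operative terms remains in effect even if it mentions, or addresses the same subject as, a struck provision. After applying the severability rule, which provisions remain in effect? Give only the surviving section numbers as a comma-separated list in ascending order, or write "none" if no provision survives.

¶8 is struck. The only function of ¶9 is the waiver condition for ¶8, so it cannot stand once ¶8 is removed. ¶5 mentions ¶9 but its own obligation stands independently of ¶9, so ¶5 is not affected. ¶1 mentions ¶9 but its own obligation stands independently of ¶9, so ¶1 is not affected. With no severability clause, the stated default rule severs what cannot stand and enforces each remaining provision that can operate on its own. The provisions still in force are ¶1, ¶2, ¶3, ¶4, ¶5, ¶6, and ¶7.

1, 2, 3, 4, 5, 6, 7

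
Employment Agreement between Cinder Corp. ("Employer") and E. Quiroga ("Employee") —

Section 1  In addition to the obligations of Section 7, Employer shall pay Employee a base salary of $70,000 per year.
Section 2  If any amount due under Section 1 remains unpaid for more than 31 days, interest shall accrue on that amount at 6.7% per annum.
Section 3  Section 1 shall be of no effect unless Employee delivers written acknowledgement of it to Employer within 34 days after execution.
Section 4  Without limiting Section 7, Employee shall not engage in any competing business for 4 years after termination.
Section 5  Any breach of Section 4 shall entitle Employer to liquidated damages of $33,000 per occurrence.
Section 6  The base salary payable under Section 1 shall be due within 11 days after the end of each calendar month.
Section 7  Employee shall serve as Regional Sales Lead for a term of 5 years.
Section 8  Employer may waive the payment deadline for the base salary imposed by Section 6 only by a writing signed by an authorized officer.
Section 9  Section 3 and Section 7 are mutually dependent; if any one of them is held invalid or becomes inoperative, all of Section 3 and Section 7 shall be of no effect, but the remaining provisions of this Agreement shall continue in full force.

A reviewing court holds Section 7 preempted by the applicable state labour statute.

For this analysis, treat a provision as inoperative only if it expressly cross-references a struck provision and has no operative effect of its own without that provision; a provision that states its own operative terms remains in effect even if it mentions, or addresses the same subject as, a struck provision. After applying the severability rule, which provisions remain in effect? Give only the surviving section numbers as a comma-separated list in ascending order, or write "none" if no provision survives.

1, 2, 4, 5, 6, 8, 9

Section 7 is struck. Section 1 mentions Section 7 but its own obligation stands independently of Section 7, so Section 1 is not affected. Section 4 mentions Section 7 but its own obligation stands independently of Section 7, so Section 4 is not affected. No other provision's operative terms depend on Section 7. Section 9 declares Section 3 and Section 7 mutually dependent; since one of them has fallen, all of them are of no effect. That brings down Section 3 as well. The remainder continues in force under Section 9. Section 1, Section 2, Section 4, Section 5, Section 6, Section 8, and Section 9 remain in effect.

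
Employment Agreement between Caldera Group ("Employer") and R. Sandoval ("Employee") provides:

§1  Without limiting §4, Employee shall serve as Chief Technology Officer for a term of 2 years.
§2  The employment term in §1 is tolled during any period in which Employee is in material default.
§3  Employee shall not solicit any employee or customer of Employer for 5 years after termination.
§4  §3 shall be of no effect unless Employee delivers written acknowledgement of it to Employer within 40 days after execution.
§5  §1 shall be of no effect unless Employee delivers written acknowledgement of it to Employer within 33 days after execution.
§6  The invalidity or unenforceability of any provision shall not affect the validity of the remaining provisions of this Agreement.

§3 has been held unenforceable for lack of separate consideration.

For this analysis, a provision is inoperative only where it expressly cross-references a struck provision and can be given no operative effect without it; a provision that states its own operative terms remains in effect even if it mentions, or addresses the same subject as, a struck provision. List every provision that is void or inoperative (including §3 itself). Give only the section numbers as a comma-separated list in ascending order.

3, 4

§3 is struck. §4 operates only by reference to §3, so it falls with §3. Although §1 refers to §4, its operative terms do not depend on §4, so it remains in effect. Under the severability clause in §6, the remaining provisions continue in force. That leaves §1, §2, §5, and §6 in effect.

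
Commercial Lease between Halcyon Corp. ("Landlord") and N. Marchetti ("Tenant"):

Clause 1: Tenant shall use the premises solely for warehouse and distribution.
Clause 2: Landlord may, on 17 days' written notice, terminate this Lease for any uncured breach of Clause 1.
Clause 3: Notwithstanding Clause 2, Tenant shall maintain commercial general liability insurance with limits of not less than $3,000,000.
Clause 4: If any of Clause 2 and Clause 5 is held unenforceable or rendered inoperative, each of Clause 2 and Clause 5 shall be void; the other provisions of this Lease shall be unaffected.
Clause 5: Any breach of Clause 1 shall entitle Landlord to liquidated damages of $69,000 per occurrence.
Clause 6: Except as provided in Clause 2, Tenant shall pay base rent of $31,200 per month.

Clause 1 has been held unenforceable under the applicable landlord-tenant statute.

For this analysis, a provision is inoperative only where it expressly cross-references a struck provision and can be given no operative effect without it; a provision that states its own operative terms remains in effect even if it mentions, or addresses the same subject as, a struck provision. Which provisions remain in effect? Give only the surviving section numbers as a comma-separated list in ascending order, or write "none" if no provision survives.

Clause 1 is struck. Clause 2 merely fixes the termination right for breach of Clause 1; with Clause 1 gone it has nothing to operate on and falls away. Clause 5 operates only by reference to Clause 1, so it falls with Clause 1. Clause 3 mentions Clause 2 but its own obligation stands independently of Clause 2, so Clause 3 is not affected. Clause 6 mentions Clause 2 but its own obligation stands independently of Clause 2, so Clause 6 is not affected. Clause 4 declares Clause 2 and Clause 5 mutually dependent; since one of them has fallen, all of them are of no effect. The remainder continues in force under Clause 4. That leaves Clause 3, Clause 4, and Clause 6 in effect.

3, 4, 6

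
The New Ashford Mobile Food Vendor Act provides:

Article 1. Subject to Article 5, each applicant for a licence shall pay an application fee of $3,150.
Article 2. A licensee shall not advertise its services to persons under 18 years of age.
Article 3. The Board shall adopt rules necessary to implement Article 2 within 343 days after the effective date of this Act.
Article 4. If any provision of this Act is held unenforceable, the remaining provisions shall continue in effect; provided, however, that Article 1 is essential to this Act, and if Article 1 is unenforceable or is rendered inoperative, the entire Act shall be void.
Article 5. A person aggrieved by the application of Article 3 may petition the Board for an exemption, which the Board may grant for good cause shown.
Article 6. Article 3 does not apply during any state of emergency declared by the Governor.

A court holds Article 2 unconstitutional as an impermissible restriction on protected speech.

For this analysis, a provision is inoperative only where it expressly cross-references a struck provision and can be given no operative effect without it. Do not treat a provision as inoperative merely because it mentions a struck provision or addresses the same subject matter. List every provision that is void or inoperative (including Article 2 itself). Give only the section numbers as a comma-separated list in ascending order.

Article 2 is struck. Article 3 merely fixes the rulemaking mandate for Article 2; with Article 2 gone it has nothing to operate on and falls away. Article 5 operates only by reference to Article 3, so it falls with Article 3. The only function of Article 6 is the emergency suspension of Article 3, so it cannot stand once Article 3 is removed. Article 1 mentions Article 5 but its own obligation stands independently of Article 5, so Article 1 is not affected. Article 4 makes Article 1 an essential term, but Article 1 is unaffected, so the severability proviso in Article 4 preserves the remaining provisions. Article 1 and Article 4 remain in effect.

2, 3, 5, 6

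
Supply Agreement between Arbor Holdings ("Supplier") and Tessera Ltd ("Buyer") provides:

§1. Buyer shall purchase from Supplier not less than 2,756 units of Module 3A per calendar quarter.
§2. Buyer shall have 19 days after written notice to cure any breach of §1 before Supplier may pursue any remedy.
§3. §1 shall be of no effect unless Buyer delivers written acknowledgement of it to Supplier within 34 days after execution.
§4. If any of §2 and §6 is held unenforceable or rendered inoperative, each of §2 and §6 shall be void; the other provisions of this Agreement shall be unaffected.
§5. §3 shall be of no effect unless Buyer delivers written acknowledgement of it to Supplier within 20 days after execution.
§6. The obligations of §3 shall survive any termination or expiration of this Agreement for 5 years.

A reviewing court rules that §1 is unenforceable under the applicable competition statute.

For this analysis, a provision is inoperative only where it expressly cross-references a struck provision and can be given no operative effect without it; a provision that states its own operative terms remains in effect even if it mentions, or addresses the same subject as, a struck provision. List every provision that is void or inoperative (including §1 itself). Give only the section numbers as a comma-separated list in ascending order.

1, 2, 3, 5, 6

§1 is struck. §2 has no operative effect of its own apart from §1 and is therefore inoperative. §3 operates only by reference to §1, so it falls with §1. The only function of §5 is the acknowledgement condition for §3, so it cannot stand once §3 is removed. §6 merely fixes the survival period for §3; with §3 gone it has nothing to operate on and falls away. §4 declares §2 and §6 mutually dependent; since one of them has fallen, all of them are of no effect. The remainder continues in force under §4. Only §4 remains in effect.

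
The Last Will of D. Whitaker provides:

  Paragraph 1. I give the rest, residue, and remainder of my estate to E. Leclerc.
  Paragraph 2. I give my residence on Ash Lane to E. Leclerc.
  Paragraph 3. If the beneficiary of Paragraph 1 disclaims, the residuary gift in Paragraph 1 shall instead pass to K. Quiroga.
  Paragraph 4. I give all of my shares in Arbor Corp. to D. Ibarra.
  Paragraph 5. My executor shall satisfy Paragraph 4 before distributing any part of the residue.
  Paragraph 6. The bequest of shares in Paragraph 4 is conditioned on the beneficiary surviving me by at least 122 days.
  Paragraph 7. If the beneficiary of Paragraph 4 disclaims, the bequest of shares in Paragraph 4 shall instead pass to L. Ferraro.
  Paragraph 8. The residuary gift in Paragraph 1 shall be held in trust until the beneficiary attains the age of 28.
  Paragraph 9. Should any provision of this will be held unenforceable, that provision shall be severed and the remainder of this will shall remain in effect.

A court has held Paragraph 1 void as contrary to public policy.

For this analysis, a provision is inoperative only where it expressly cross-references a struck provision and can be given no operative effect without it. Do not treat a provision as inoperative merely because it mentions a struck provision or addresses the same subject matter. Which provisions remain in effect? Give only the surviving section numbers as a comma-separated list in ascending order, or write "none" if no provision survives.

Paragraph 1 is struck. Paragraph 3 operates only by reference to Paragraph 1, so it falls with Paragraph 1. Paragraph 8 operates only by reference to Paragraph 1, so it falls with Paragraph 1. Under the severability clause in Paragraph 9, the remaining provisions continue in force. That leaves Paragraph 2, Paragraph 4, Paragraph 5, Paragraph 6, Paragraph 7, and Paragraph 9 in effect.

2, 4, 5, 6, 7, 9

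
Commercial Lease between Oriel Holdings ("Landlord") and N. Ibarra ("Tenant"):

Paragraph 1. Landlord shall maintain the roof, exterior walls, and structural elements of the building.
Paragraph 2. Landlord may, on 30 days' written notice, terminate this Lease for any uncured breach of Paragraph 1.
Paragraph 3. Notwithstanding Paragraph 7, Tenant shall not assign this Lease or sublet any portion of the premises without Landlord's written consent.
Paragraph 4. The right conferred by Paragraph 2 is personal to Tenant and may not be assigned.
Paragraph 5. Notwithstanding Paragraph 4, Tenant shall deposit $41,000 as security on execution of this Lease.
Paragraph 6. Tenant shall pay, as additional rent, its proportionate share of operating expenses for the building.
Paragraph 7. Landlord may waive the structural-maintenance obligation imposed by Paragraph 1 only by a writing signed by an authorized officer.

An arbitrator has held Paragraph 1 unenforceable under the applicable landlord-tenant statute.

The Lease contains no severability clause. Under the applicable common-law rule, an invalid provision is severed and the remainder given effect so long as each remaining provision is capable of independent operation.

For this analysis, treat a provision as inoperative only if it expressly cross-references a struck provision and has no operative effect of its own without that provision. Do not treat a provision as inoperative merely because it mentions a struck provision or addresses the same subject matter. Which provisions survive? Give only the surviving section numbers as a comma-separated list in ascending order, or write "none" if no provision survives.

Paragraph 1 is struck. Paragraph 2 operates only by reference to Paragraph 1, so it falls with Paragraph 1. The only function of Paragraph 7 is the waiver condition for Paragraph 1, so it cannot stand once Paragraph 1 is removed. The only function of Paragraph 4 is the non-assignment of Paragraph 2, so it cannot stand once Paragraph 2 is removed. Paragraph 3 mentions Paragraph 7 but its own obligation stands independently of Paragraph 7, so Paragraph 3 is not affected. Although Paragraph 5 refers to Paragraph 4, its operative terms do not depend on Paragraph 4, so it remains in effect. Under the stated default rule, only provisions that cannot operate independently fall away; the rest are enforced. The provisions still in force are Paragraph 3, Paragraph 5, and Paragraph 6.

3, 5, 6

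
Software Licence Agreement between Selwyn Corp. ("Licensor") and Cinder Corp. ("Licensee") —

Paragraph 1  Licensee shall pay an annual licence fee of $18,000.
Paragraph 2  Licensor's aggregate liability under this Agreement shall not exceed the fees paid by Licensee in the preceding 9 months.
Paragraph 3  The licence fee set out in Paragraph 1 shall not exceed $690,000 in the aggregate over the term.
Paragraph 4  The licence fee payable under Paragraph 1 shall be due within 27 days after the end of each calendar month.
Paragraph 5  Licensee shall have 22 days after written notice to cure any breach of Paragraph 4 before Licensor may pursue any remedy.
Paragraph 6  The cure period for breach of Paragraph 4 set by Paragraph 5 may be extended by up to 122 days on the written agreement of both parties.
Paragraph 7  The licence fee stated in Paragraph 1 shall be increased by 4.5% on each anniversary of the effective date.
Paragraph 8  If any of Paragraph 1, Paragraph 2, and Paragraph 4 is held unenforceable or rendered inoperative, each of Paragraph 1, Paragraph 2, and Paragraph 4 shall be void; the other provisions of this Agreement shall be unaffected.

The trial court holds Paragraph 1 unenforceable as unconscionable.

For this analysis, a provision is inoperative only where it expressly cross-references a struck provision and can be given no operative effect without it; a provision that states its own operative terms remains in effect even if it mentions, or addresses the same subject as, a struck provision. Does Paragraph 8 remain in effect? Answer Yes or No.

Yes

Paragraph 1 is struck. Paragraph 3 does nothing except set the aggregate cap on the licence fee by reference to Paragraph 1; with Paragraph 1 gone it has no independent effect and is inoperative. Paragraph 4 has no operative effect of its own apart from Paragraph 1 and is therefore inoperative. Paragraph 7 operates only by reference to Paragraph 1, so it falls with Paragraph 1. Paragraph 5 has no operative effect of its own apart from Paragraph 4 and is therefore inoperative. Paragraph 6 operates only by reference to Paragraph 5, so it falls with Paragraph 5. Paragraph 8 declares Paragraph 1, Paragraph 2, and Paragraph 4 mutually dependent; since one of them has fallen, all of them are of no effect. That brings down Paragraph 2 as well. The remainder continues in force under Paragraph 8. Only Paragraph 8 remains in effect. Paragraph 8 is among the surviving provisions, so the answer is yes.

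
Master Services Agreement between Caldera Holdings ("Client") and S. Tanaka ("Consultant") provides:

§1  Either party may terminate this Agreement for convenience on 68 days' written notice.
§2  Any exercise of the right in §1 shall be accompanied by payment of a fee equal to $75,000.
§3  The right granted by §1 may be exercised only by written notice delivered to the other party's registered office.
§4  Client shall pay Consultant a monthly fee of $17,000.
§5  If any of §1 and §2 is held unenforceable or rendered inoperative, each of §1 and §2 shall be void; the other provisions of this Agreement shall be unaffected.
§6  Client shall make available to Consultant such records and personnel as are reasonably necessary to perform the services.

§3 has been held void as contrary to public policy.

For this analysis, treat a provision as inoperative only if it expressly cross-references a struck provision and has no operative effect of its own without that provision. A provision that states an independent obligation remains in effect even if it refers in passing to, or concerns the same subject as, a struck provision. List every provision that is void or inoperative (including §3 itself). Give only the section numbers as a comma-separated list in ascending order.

3

§3 is struck. No other provision's operative terms depend on §3. §5 ties §1 and §2 together, but none of those is affected here; the remaining provisions continue in force under §5. §1, §2, §4, §5, and §6 remain in effect.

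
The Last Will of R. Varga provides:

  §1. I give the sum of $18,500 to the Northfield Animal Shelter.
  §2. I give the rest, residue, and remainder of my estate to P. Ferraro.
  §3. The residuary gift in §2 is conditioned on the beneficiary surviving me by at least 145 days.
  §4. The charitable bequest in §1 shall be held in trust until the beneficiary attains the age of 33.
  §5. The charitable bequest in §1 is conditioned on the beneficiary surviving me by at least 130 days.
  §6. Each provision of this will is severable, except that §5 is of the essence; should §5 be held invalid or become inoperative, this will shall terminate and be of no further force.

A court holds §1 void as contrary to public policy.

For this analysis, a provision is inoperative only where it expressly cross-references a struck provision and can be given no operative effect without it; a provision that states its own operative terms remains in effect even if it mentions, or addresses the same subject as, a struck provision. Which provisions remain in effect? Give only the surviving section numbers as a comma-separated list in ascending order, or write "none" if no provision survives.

none

§1 is struck. §4 operates only by reference to §1, so it falls with §1. §5 merely fixes the survivorship condition on §1; with §1 gone it has nothing to operate on and falls away. §6 makes §5 an essential term, and §5 has been rendered inoperative by the cascade; under §6, the entire will is therefore void. No provision of the will survives.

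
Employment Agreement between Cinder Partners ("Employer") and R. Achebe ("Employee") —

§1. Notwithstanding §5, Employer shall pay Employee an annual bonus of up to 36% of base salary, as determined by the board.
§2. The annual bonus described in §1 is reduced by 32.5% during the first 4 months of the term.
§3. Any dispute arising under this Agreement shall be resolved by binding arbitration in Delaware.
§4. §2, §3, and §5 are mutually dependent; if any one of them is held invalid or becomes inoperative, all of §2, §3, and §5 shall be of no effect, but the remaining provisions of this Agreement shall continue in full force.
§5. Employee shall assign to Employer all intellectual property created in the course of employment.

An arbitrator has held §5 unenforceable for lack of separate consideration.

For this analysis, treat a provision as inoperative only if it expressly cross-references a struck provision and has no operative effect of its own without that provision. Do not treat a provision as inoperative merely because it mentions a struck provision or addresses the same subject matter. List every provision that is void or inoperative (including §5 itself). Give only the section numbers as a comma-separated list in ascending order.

2, 3, 5

§5 is struck. §1 mentions §5 but its own obligation stands independently of §5, so §1 is not affected. Nothing else in the Agreement is defined by reference to §5. §4 declares §2, §3, and §5 mutually dependent; since one of them has fallen, all of them are of no effect. That brings down §2 and §3 as well. The remainder continues in force under §4. The provisions still in force are §1 and §4.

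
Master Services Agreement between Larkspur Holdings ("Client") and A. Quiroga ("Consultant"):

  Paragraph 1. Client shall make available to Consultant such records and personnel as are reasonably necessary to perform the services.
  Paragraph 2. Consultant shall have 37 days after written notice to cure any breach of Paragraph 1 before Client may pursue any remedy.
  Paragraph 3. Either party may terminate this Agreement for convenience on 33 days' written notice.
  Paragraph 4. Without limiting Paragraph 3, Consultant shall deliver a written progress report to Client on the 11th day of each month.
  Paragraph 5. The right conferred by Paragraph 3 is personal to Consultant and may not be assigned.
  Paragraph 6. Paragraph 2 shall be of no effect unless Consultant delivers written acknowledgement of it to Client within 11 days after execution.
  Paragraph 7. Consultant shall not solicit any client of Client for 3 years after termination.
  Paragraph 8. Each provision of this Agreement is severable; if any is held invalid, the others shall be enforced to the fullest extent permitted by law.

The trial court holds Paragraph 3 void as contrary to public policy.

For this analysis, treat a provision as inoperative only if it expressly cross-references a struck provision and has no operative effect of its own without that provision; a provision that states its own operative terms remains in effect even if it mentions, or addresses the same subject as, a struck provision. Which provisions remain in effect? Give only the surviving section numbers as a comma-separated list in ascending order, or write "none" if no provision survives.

Paragraph 3 is struck. The only function of Paragraph 5 is the non-assignment of Paragraph 3, so it cannot stand once Paragraph 3 is removed. Although Paragraph 4 refers to Paragraph 3, its operative terms do not depend on Paragraph 3, so it remains in effect. Under the severability clause in Paragraph 8, the remaining provisions continue in force. That leaves Paragraph 1, Paragraph 2, Paragraph 4, Paragraph 6, Paragraph 7, and Paragraph 8 in effect.

1, 2, 4, 6, 7, 8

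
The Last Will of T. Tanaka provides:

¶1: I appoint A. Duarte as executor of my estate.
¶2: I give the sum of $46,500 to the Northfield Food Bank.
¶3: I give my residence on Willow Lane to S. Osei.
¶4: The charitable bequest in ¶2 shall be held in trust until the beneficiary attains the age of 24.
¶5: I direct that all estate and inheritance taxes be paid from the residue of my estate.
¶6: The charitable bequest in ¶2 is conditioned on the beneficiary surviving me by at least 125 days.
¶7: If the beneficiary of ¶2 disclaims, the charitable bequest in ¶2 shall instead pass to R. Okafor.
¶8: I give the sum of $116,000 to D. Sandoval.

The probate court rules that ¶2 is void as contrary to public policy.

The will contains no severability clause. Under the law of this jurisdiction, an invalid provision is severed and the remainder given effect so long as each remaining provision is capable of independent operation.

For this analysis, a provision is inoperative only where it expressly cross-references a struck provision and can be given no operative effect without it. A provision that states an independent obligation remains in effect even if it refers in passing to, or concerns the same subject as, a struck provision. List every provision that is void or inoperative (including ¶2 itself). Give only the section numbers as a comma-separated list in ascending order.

2, 4, 6, 7

¶2 is struck. ¶4 operates only by reference to ¶2, so it falls with ¶2. The only function of ¶6 is the survivorship condition on ¶2, so it cannot stand once ¶2 is removed. ¶7 operates only by reference to ¶2, so it falls with ¶2. Under the stated default rule, only provisions that cannot operate independently fall away; the rest are enforced. That leaves ¶1, ¶3, ¶5, and ¶8 in effect.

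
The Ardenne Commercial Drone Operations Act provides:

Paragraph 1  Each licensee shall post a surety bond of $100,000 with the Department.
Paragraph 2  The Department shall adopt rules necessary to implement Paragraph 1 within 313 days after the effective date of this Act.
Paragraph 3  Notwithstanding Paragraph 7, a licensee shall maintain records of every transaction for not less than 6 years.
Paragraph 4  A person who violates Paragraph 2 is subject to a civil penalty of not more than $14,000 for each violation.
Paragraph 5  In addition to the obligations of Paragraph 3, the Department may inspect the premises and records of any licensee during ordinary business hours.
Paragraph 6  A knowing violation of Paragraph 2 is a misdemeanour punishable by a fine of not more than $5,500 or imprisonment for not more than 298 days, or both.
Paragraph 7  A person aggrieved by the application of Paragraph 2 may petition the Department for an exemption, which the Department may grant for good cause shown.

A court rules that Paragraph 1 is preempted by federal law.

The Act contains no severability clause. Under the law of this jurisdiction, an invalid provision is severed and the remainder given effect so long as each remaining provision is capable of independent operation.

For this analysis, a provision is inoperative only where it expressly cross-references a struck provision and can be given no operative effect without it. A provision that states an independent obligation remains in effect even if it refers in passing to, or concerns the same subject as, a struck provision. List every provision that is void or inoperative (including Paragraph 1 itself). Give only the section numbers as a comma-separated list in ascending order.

Paragraph 1 is struck. The only function of Paragraph 2 is the rulemaking mandate for Paragraph 1, so it cannot stand once Paragraph 1 is removed. Paragraph 4 merely fixes the civil penalty for violating Paragraph 2; with Paragraph 2 gone it has nothing to operate on and falls away. Paragraph 6 operates only by reference to Paragraph 2, so it falls with Paragraph 2. The only function of Paragraph 7 is the exemption procedure for Paragraph 2, so it cannot stand once Paragraph 2 is removed. Paragraph 3 mentions Paragraph 7 but its own obligation stands independently of Paragraph 7, so Paragraph 3 is not affected. Under the stated default rule, only provisions that cannot operate independently fall away; the rest are enforced. Paragraph 3 and Paragraph 5 remain in effect.

1, 2, 4, 6, 7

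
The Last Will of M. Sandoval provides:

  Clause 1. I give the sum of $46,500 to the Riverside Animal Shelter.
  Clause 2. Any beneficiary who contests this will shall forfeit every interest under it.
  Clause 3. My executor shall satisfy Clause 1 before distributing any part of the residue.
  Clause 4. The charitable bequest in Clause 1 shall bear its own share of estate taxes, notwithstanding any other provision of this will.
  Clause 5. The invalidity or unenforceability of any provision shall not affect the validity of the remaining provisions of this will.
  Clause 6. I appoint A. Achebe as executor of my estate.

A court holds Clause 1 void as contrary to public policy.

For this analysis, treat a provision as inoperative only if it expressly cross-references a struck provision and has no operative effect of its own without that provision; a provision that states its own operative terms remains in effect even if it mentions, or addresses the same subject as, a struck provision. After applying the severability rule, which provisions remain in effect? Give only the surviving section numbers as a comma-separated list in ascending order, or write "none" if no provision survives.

Clause 1 is struck. Clause 3 operates only by reference to Clause 1, so it falls with Clause 1. Clause 4 merely fixes the tax charge on Clause 1; with Clause 1 gone it has nothing to operate on and falls away. Clause 5 is a severability clause and preserves every provision that can still be given independent effect. The provisions still in force are Clause 2, Clause 5, and Clause 6.

2, 5, 6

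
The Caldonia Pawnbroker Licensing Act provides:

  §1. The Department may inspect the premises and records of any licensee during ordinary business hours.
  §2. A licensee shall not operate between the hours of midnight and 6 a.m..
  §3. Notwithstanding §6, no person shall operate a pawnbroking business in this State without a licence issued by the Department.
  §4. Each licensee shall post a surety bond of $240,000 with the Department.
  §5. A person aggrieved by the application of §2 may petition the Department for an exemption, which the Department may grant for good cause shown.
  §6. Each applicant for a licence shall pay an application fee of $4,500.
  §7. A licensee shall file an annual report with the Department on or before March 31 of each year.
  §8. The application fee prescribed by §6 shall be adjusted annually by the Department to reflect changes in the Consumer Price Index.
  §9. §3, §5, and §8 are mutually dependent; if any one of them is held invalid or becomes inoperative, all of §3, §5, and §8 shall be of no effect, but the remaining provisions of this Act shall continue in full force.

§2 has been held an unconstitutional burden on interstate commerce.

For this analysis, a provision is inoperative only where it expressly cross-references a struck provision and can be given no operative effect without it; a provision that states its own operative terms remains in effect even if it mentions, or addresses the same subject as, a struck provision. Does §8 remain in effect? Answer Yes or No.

§2 is struck. §5 merely fixes the exemption procedure for §2; with §2 gone it has nothing to operate on and falls away. §9 declares §3, §5, and §8 mutually dependent; since one of them has fallen, all of them are of no effect. That brings down §3 and §8 as well. The remainder continues in force under §9. §1, §4, §6, §7, and §9 remain in effect. §8 is among the inoperative provisions, so the answer is no.

No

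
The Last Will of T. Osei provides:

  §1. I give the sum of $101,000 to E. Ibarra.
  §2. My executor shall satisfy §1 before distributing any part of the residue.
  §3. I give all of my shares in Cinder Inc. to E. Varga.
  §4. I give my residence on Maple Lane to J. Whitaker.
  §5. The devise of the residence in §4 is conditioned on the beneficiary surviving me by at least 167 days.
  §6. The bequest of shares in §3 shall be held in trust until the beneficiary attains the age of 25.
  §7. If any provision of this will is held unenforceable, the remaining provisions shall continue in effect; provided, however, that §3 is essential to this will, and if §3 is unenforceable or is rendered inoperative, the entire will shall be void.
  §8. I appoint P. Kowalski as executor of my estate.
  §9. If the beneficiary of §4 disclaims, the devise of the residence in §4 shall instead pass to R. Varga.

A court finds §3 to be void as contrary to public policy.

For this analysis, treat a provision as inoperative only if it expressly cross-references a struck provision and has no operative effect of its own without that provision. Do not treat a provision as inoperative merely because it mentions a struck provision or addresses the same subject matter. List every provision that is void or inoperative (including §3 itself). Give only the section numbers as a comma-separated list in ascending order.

§3 is struck. The only function of §6 is the trust for §3, so it cannot stand once §3 is removed. §7 makes §3 an essential term, and §3 is the provision held invalid; under §7, the entire will is therefore void. No provision of the will survives.

1, 2, 3, 4, 5, 6, 7, 8, 9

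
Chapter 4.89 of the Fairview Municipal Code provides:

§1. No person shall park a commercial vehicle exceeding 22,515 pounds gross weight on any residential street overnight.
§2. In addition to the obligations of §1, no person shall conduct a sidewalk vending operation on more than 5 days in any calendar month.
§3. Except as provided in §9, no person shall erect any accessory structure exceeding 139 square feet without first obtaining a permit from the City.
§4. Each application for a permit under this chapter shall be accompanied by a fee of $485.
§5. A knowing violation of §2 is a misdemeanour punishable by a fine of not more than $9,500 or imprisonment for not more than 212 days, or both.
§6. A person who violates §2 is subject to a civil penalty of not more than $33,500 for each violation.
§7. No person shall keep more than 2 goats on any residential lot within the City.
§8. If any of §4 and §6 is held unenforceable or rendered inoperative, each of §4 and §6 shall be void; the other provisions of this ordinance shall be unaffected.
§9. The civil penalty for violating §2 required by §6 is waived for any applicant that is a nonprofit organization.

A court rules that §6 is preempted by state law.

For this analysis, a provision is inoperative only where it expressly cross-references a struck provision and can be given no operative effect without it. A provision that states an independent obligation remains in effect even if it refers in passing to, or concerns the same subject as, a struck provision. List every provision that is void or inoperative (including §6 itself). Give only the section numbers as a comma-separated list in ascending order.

4, 6, 9

§6 is struck. §9 operates only by reference to §6, so it falls with §6. §3 mentions §9 but its own obligation stands independently of §9, so §3 is not affected. §8 declares §4 and §6 mutually dependent; since one of them has fallen, all of them are of no effect. That brings down §4 as well. The remainder continues in force under §8. §1, §2, §3, §5, §7, and §8 remain in effect.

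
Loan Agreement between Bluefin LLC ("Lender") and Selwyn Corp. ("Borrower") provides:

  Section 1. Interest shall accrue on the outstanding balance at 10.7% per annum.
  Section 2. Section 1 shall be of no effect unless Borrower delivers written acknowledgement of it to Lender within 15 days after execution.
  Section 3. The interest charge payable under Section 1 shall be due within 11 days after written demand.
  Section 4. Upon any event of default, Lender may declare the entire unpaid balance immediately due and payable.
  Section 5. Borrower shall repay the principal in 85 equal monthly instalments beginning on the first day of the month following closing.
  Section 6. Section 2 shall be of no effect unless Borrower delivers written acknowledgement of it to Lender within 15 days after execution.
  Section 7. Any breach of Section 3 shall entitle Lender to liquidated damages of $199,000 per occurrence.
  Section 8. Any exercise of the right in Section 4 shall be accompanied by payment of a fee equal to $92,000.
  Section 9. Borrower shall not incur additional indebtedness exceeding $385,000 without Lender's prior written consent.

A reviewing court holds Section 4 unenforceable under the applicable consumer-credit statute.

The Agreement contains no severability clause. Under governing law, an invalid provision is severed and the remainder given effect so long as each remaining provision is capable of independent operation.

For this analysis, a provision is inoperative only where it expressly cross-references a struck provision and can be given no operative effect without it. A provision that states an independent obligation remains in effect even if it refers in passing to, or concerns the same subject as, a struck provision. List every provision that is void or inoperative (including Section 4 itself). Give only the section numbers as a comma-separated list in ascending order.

4, 8

Section 4 is struck. Section 8 has no operative effect of its own apart from Section 4 and is therefore inoperative. With no severability clause, the stated default rule severs what cannot stand and enforces each remaining provision that can operate on its own. Section 1, Section 2, Section 3, Section 5, Section 6, Section 7, and Section 9 remain in effect.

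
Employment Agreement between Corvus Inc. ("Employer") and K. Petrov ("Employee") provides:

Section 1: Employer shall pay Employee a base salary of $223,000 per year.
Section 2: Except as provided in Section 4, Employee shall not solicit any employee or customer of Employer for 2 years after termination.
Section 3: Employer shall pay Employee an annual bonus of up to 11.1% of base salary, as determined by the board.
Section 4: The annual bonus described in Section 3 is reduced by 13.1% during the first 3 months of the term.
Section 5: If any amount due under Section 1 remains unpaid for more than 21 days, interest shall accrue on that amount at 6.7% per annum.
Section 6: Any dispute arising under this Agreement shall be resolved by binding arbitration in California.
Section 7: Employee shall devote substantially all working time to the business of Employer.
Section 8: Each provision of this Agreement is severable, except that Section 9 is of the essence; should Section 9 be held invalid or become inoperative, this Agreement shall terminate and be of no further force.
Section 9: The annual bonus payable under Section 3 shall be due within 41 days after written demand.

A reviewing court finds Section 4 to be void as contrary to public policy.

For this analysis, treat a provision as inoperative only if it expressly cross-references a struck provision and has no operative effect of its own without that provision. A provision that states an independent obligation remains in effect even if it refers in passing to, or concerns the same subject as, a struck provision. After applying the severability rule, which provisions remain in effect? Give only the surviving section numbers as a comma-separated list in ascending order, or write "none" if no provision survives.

Section 4 is struck. Section 2 mentions Section 4 but its own obligation stands independently of Section 4, so Section 2 is not affected. No other provision's operative terms depend on Section 4. Section 8 makes Section 9 an essential term, but Section 9 is unaffected, so the severability proviso in Section 8 preserves the remaining provisions. Section 1, Section 2, Section 3, Section 5, Section 6, Section 7, Section 8, and Section 9 remain in effect.

1, 2, 3, 5, 6, 7, 8, 9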